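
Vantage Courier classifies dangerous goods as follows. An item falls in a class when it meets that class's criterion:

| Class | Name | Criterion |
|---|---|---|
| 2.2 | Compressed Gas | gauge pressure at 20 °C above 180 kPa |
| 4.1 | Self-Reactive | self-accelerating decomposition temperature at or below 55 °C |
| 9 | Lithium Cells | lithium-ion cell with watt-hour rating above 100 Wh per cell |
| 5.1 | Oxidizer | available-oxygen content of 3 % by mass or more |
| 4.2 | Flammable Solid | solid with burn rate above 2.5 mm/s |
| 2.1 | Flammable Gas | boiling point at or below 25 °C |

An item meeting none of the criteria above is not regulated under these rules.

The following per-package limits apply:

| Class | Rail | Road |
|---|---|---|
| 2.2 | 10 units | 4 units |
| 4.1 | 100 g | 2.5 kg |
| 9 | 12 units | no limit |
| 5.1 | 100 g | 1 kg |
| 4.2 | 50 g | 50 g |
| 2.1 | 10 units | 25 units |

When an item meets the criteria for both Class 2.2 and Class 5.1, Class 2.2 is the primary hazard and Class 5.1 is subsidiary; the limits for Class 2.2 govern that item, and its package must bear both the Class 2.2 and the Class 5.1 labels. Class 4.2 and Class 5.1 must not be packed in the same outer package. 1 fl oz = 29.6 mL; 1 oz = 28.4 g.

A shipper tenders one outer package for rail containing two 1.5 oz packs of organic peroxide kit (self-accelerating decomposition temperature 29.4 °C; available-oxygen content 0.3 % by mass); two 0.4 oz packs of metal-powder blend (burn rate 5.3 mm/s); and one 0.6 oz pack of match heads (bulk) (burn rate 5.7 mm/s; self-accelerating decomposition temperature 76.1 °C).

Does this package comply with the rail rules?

Yes

Self-accelerating decomposition temperature 29.4 °C meets the Class 4.1 criterion (Self-Reactive), so the organic peroxide kit is Class 4.1.
Burn rate 5.3 mm/s meets the Class 4.2 criterion (Flammable Solid), so the metal-powder blend is Class 4.2.
Burn rate 5.7 mm/s meets the Class 4.2 criterion (Flammable Solid), so the match heads (bulk) are Class 4.2.
Class 4.2 net quantity: (two 0.4 oz packs = 22.72 g) + (one 0.6 oz pack = 17.04 g) = 39.76 g.
39.76 g ≤ 50 g (rail limit, Class 4.2) — within limit.
Class 4.1 quantity: two 1.5 oz packs = 85.2 g.
85.2 g is within the rail limit of 100 g for Class 4.1.
The segregation rule (Class 4.2 with Class 5.1) does not apply to Class 4.2 with Class 4.1.
Every hazard class is within its rail limit and no segregation rule is violated.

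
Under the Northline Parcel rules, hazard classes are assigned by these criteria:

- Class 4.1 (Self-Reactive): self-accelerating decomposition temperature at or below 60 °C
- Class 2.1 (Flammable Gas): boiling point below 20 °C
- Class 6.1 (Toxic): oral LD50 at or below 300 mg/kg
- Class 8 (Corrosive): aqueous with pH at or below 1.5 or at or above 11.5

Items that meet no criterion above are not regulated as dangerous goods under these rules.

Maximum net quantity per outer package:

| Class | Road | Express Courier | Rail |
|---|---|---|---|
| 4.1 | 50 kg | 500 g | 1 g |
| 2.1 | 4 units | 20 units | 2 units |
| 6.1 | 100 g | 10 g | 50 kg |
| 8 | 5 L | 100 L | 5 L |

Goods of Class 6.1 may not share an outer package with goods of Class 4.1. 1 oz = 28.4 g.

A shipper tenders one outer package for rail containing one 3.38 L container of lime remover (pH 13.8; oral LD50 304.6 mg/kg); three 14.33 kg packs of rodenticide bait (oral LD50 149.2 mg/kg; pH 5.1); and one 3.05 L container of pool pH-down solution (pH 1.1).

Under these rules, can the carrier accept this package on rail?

Lime remover: pH 13.8 ≥ 11.5 → Class 8 (Corrosive).
With oral LD50 149.2 mg/kg (≤ 300 mg/kg), the rodenticide bait falls in Class 6.1.
pH 1.1 meets the Class 8 criterion (Corrosive), so the pool pH-down solution is Class 8.
Class 8 net quantity: 3.38 L + 3.05 L = 6.43 L.
6.43 L > 5 L (rail limit, Class 8) — over the limit.
Class 6.1 quantity: three 14.33 kg packs = 42.99 kg.
42.99 kg is within the rail limit of 50 kg for Class 6.1.
The segregation rule (Class 6.1 with Class 4.1) does not apply to Class 8 with Class 6.1.

No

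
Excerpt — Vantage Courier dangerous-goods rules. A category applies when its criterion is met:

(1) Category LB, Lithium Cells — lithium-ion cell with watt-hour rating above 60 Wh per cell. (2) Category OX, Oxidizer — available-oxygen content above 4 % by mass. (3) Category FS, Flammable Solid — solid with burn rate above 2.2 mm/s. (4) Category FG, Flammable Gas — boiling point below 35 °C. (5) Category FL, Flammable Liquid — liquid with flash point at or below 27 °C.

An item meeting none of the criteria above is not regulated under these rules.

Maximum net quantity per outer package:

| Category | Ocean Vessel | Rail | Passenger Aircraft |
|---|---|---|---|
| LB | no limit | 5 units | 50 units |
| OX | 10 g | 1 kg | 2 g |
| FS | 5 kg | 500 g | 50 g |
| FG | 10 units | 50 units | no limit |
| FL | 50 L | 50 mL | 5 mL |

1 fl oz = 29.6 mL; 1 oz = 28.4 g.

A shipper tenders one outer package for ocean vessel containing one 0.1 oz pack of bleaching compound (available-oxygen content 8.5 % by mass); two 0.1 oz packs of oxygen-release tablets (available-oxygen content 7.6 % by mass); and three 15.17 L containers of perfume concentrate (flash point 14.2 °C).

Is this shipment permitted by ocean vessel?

Yes

The bleaching compound has available-oxygen content 8.5 % by mass, which is > 4 % by mass, so it is Category OX (Oxidizer).
Available-oxygen content 7.6 % by mass meets the Category OX criterion (Oxidizer), so the oxygen-release tablets are Category OX.
Flash point 14.2 °C meets the Category FL criterion (Flammable Liquid), so the perfume concentrate is Category FL.
Category OX net quantity: (one 0.1 oz pack = 2.84 g) + (two 0.1 oz packs = 5.68 g) = 8.52 g.
8.52 g is within the ocean vessel limit of 10 g for Category OX.
Category FL quantity: three 15.17 L containers = 45.51 L.
45.51 L ≤ 50 L (ocean vessel limit, Category FL) — within limit.
Every hazard category is within its ocean vessel limit and no segregation rule is violated.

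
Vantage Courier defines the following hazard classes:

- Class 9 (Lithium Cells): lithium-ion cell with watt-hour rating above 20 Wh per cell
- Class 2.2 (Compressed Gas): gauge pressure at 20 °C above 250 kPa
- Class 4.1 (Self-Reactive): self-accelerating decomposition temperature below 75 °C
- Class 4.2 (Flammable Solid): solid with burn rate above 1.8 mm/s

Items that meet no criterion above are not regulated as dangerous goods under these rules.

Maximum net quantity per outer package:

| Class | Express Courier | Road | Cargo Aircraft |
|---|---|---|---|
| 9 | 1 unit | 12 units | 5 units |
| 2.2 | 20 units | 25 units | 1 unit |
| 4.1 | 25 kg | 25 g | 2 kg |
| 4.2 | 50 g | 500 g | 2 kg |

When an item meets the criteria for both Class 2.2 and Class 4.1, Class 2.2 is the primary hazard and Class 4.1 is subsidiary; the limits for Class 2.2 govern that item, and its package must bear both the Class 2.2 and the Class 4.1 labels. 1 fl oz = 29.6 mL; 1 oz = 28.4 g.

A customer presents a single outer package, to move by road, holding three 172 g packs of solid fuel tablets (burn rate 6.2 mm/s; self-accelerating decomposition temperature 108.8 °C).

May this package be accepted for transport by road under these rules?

No

Solid fuel tablets: burn rate 6.2 mm/s > 1.8 mm/s → Class 4.2 (Flammable Solid).
Class 4.2 quantity: three 172 g packs = 516 g.
516 g > 500 g (road limit, Class 4.2) — over the limit.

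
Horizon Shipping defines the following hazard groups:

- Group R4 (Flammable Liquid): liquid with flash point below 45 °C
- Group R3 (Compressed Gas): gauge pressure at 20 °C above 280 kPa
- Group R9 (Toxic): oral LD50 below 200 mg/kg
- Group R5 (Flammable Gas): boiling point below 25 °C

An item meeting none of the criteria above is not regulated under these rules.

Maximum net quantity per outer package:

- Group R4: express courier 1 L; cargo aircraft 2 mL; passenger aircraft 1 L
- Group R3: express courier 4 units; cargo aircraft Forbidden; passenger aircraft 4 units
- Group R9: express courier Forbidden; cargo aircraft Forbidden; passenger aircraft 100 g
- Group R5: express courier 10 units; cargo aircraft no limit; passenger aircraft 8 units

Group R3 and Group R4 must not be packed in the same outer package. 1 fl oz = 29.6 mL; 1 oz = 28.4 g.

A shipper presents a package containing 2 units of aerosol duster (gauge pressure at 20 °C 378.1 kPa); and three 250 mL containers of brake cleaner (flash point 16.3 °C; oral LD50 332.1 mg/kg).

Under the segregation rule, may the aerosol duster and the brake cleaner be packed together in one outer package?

The aerosol duster has gauge pressure at 20 °C 378.1 kPa, which is > 280 kPa, so it is Group R3 (Compressed Gas).
Flash point 16.3 °C meets the Group R4 criterion (Flammable Liquid), so the brake cleaner is Group R4.
Group R3 and Group R4 may not share an outer package.

No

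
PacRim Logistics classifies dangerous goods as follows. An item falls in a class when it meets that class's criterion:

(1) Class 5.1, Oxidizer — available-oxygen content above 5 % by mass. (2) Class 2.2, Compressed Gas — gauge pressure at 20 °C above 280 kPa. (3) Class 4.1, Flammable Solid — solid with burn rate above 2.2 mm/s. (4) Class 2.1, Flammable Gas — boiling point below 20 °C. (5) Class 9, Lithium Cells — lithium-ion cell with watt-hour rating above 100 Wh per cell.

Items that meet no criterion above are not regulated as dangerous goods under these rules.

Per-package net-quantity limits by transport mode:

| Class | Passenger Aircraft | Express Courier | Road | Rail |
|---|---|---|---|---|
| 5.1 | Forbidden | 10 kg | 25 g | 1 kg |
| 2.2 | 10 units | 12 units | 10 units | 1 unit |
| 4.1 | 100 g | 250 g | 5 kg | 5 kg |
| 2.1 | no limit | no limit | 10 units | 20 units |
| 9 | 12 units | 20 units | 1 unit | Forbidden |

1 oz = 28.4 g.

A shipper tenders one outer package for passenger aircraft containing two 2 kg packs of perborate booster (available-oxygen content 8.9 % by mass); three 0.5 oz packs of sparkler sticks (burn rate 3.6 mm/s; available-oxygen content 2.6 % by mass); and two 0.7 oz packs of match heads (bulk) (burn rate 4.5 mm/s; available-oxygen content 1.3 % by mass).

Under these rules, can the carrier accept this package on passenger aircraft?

No

Available-oxygen content 8.9 % by mass meets the Class 5.1 criterion (Oxidizer), so the perborate booster is Class 5.1.
Sparkler sticks: burn rate 3.6 mm/s > 2.2 mm/s → Class 4.1 (Flammable Solid).
The match heads (bulk) have burn rate 4.5 mm/s, which is > 2.2 mm/s, so they are Class 4.1 (Flammable Solid).
Total Class 4.1: (three 0.5 oz packs = 42.6 g) + (two 0.7 oz packs = 39.76 g) = 82.36 g.
That is within the Class 4.1 passenger aircraft limit of 100 g.
Class 5.1 quantity: two 2 kg packs = 4 kg.
By passenger aircraft, Class 5.1 is Forbidden regardless of quantity.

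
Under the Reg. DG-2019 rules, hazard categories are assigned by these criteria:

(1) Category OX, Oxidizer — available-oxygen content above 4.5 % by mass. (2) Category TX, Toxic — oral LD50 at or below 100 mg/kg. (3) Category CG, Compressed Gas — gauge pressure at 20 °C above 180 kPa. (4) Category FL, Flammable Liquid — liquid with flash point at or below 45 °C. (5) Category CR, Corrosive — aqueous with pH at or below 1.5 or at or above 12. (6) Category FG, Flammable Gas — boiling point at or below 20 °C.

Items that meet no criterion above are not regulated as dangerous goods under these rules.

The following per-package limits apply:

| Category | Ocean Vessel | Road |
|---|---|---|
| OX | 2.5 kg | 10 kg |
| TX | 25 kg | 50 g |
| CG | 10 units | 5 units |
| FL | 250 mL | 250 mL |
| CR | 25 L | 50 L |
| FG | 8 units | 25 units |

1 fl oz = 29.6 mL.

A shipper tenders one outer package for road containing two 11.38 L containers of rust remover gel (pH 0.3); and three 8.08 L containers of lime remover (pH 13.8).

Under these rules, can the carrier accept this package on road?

Yes

The rust remover gel has pH 0.3, which is ≤ 1.5, so it is Category CR (Corrosive).
The lime remover has pH 13.8, which is ≥ 12, so it is Category CR (Corrosive).
Category CR net quantity: (two 11.38 L containers = 22.76 L) + (three 8.08 L containers = 24.24 L) = 47 L.
That is within the Category CR road limit of 50 L.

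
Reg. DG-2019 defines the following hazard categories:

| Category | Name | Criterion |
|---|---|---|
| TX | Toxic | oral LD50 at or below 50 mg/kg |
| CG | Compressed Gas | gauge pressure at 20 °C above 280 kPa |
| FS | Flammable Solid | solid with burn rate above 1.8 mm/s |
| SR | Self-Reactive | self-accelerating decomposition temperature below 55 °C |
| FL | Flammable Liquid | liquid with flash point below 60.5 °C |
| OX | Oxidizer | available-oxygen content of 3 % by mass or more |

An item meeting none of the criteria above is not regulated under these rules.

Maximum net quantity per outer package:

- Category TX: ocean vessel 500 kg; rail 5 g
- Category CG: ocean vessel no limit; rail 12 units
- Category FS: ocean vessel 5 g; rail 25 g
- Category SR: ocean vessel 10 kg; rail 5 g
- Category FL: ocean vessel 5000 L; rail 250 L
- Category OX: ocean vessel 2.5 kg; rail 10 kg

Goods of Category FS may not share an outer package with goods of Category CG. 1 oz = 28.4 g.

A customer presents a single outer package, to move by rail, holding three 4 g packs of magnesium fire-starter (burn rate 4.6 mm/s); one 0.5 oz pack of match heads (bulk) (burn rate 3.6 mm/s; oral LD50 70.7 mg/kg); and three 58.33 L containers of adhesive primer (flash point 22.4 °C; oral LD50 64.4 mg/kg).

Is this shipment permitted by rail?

The magnesium fire-starter has burn rate 4.6 mm/s, which is > 1.8 mm/s, so it is Category FS (Flammable Solid).
Burn rate 3.6 mm/s meets the Category FS criterion (Flammable Solid), so the match heads (bulk) are Category FS.
Flash point 22.4 °C meets the Category FL criterion (Flammable Liquid), so the adhesive primer is Category FL.
Category FL quantity: three 58.33 L containers = 174.99 L.
174.99 L is within the rail limit of 250 L for Category FL.
Total Category FS: (three 4 g packs = 12 g) + (one 0.5 oz pack = 14.2 g) = 26.2 g.
26.2 g exceeds the rail limit of 25 g for Category FS.
The segregation rule (Category FS with Category CG) does not apply to Category FL with Category FS.

No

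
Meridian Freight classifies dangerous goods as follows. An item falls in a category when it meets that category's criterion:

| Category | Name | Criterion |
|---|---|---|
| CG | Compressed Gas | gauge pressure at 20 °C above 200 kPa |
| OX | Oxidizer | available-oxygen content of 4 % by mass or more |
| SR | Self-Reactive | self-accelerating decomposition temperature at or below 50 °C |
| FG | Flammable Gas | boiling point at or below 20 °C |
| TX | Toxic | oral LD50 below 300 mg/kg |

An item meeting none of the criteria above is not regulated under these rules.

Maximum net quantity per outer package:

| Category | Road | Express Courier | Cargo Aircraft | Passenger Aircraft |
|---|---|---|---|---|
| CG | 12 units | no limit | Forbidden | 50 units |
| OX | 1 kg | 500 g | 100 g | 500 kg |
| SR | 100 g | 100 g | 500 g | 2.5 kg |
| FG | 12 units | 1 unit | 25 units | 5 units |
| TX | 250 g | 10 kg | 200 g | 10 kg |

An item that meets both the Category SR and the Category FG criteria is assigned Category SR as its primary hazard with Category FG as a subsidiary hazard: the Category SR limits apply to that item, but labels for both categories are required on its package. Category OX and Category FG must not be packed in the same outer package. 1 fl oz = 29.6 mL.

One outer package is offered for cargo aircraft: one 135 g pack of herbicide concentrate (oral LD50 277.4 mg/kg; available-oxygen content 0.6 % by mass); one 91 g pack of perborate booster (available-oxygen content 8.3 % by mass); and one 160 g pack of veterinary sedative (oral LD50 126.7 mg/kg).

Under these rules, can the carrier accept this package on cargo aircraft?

Oral LD50 277.4 mg/kg meets the Category TX criterion (Toxic), so the herbicide concentrate is Category TX.
With available-oxygen content 8.3 % by mass (≥ 4 % by mass), the perborate booster falls in Category OX.
Oral LD50 126.7 mg/kg meets the Category TX criterion (Toxic), so the veterinary sedative is Category TX.
Category OX quantity: 91 g.
91 g ≤ 100 g (cargo aircraft limit, Category OX) — within limit.
Category TX net quantity: 135 g + 160 g = 295 g.
295 g exceeds the cargo aircraft limit of 200 g for Category TX.
The segregation rule (Category OX with Category FG) does not apply to Category OX with Category TX.

No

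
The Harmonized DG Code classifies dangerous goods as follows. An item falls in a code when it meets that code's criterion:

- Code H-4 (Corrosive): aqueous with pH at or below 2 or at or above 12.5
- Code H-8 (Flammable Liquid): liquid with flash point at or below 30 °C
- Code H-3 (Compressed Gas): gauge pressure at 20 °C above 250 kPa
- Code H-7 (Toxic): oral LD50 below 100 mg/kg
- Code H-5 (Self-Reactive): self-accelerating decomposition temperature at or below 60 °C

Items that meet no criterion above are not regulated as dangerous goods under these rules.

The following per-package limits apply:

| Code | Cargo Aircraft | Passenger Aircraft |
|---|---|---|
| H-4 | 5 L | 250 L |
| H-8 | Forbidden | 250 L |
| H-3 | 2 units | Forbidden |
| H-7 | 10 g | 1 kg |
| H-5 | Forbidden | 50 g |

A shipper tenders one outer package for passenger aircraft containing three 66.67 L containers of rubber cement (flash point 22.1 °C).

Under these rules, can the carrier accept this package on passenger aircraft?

Yes

Flash point 22.1 °C meets the Code H-8 criterion (Flammable Liquid), so the rubber cement is Code H-8.
Code H-8 quantity: three 66.67 L containers = 200.01 L.
200.01 L is within the passenger aircraft limit of 250 L for Code H-8.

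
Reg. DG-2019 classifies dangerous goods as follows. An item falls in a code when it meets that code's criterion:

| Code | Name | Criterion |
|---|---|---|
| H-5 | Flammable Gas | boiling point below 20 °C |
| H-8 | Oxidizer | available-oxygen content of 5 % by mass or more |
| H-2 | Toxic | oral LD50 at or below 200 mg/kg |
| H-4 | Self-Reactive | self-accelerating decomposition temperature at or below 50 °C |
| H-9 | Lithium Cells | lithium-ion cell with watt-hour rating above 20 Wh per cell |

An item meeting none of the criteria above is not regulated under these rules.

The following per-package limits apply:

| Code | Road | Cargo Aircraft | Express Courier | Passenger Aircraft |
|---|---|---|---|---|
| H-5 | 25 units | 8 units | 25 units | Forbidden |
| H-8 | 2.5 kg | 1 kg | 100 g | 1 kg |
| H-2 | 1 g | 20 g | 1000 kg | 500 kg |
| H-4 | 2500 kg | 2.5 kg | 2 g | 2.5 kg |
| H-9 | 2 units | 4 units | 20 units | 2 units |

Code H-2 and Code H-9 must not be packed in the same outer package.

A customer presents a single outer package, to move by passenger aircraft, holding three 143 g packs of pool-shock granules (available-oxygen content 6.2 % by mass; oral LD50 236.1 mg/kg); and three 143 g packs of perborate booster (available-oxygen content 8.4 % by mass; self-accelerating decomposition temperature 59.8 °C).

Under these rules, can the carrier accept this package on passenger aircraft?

Available-oxygen content 6.2 % by mass meets the Code H-8 criterion (Oxidizer), so the pool-shock granules are Code H-8.
The perborate booster has available-oxygen content 8.4 % by mass, which is ≥ 5 % by mass, so it is Code H-8 (Oxidizer).
Total Code H-8: (three 143 g packs = 429 g) + (three 143 g packs = 429 g) = 858 g.
858 g is within the passenger aircraft limit of 1 kg for Code H-8.

Yes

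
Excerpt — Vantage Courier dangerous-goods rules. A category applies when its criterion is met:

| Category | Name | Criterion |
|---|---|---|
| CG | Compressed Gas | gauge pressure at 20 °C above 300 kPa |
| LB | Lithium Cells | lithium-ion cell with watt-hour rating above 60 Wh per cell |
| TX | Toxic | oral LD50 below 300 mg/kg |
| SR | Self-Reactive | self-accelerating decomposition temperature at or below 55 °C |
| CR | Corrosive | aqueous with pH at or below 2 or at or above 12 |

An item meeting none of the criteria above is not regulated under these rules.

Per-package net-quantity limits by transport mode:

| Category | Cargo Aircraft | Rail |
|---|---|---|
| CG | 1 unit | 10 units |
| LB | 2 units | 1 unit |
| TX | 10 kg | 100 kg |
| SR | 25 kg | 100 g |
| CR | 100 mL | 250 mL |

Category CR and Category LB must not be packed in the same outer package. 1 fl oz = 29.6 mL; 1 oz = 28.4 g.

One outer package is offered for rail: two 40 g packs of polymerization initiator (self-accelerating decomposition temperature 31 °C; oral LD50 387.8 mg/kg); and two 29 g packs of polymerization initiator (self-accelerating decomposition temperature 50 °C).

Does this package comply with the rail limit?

No

With self-accelerating decomposition temperature 31 °C (≤ 55 °C), the polymerization initiator falls in Category SR.
Self-accelerating decomposition temperature 50 °C meets the Category SR criterion (Self-Reactive), so the polymerization initiator is Category SR.
Category SR net quantity: (two 40 g packs = 80 g) + (two 29 g packs = 58 g) = 138 g.
138 g > 100 g (rail limit, Category SR) — over the limit.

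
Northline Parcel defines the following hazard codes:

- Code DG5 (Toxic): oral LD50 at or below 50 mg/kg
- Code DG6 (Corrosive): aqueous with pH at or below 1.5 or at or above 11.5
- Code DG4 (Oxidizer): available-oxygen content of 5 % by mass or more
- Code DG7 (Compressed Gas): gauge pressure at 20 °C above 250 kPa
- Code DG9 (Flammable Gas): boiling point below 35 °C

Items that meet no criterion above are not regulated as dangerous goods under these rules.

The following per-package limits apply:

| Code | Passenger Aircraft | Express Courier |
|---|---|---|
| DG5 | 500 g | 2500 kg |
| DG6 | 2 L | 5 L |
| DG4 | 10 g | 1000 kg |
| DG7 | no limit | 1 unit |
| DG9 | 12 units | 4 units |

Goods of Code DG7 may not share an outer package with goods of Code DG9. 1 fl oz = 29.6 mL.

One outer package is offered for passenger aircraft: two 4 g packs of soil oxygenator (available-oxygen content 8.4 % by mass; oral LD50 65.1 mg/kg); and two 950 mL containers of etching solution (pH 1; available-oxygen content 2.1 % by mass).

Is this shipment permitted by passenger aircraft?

Yes

With available-oxygen content 8.4 % by mass (≥ 5 % by mass), the soil oxygenator falls in Code DG4.
With pH 1 (≤ 1.5), the etching solution falls in Code DG6.
Code DG6 quantity: two 950 mL containers = 1.9 L.
1.9 L ≤ 2 L (passenger aircraft limit, Code DG6) — within limit.
Code DG4 quantity: two 4 g packs = 8 g.
8 g ≤ 10 g (passenger aircraft limit, Code DG4) — within limit.
The segregation rule (Code DG7 with Code DG9) does not apply to Code DG6 with Code DG4.
Every hazard code is within its passenger aircraft limit and no segregation rule is violated.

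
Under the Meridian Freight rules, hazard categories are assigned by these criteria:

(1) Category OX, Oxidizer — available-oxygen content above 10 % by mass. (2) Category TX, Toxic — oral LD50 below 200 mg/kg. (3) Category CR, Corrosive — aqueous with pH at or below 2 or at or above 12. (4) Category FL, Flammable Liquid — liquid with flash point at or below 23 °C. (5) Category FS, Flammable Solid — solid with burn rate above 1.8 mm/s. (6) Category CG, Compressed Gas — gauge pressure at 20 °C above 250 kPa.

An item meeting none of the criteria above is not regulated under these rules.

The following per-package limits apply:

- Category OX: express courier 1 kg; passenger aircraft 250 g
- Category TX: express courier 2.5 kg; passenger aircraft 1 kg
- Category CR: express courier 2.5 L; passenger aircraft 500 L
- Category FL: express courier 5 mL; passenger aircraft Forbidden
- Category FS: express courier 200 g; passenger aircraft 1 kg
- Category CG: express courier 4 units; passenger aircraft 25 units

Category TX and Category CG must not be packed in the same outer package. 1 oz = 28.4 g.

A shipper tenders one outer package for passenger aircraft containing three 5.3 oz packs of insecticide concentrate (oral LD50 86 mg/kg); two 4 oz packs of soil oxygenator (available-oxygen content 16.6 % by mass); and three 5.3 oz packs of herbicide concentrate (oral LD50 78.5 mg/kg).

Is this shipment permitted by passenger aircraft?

Insecticide concentrate: oral LD50 86 mg/kg < 200 mg/kg → Category TX (Toxic).
Available-oxygen content 16.6 % by mass meets the Category OX criterion (Oxidizer), so the soil oxygenator is Category OX.
Herbicide concentrate: oral LD50 78.5 mg/kg < 200 mg/kg → Category TX (Toxic).
Category TX net quantity: (three 5.3 oz packs = 451.56 g) + (three 5.3 oz packs = 451.56 g) = 903.12 g.
That is within the Category TX passenger aircraft limit of 1 kg.
Category OX quantity: two 4 oz packs = 227.2 g.
That is within the Category OX passenger aircraft limit of 250 g.
The segregation rule (Category TX with Category CG) does not apply to Category TX with Category OX.
Every hazard category is within its passenger aircraft limit and no segregation rule is violated.

Yes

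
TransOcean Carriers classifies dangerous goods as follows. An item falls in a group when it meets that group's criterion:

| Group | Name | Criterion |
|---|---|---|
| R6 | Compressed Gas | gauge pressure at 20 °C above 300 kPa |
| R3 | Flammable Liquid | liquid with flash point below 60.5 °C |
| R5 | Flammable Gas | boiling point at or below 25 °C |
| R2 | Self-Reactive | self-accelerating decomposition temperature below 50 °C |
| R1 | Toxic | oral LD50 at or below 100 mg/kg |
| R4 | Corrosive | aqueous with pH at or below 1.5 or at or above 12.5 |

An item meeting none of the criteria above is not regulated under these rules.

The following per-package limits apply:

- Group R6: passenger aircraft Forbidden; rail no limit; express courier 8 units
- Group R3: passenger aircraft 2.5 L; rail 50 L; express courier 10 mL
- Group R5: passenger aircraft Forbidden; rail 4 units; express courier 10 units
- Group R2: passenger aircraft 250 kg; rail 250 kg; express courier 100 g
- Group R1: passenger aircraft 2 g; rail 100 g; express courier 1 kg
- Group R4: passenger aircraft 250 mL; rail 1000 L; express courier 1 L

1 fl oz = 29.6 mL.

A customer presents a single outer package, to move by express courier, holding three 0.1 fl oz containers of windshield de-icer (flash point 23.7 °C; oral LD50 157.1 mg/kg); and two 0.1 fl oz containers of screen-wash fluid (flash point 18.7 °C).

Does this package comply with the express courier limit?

The windshield de-icer has flash point 23.7 °C, which is < 60.5 °C, so it is Group R3 (Flammable Liquid).
The screen-wash fluid has flash point 18.7 °C, which is < 60.5 °C, so it is Group R3 (Flammable Liquid).
Total Group R3: (three 0.1 fl oz containers = 8.88 mL) + (two 0.1 fl oz containers = 5.92 mL) = 14.8 mL.
14.8 mL > 10 mL (express courier limit, Group R3) — over the limit.

No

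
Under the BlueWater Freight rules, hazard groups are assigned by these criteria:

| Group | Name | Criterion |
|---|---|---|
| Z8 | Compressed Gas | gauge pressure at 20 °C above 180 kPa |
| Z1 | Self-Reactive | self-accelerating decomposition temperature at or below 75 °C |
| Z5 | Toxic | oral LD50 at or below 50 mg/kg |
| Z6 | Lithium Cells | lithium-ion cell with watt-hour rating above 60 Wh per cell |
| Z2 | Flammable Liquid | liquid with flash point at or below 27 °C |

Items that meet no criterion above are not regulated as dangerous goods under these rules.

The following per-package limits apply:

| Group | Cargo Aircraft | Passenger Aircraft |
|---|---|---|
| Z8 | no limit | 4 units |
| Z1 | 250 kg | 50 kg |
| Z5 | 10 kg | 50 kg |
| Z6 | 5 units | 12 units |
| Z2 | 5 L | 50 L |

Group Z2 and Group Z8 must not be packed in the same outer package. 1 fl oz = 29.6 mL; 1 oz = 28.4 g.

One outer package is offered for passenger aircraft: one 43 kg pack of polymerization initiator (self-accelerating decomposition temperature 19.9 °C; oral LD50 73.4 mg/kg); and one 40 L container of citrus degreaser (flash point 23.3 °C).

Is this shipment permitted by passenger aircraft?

The polymerization initiator has self-accelerating decomposition temperature 19.9 °C, which is ≤ 75 °C, so it is Group Z1 (Self-Reactive).
Flash point 23.3 °C meets the Group Z2 criterion (Flammable Liquid), so the citrus degreaser is Group Z2.
Group Z2 quantity: 40 L.
That is within the Group Z2 passenger aircraft limit of 50 L.
Group Z1 quantity: 43 kg.
43 kg is within the passenger aircraft limit of 50 kg for Group Z1.
The segregation rule (Group Z2 with Group Z8) does not apply to Group Z2 with Group Z1.
Every hazard group is within its passenger aircraft limit and no segregation rule is violated.

Yes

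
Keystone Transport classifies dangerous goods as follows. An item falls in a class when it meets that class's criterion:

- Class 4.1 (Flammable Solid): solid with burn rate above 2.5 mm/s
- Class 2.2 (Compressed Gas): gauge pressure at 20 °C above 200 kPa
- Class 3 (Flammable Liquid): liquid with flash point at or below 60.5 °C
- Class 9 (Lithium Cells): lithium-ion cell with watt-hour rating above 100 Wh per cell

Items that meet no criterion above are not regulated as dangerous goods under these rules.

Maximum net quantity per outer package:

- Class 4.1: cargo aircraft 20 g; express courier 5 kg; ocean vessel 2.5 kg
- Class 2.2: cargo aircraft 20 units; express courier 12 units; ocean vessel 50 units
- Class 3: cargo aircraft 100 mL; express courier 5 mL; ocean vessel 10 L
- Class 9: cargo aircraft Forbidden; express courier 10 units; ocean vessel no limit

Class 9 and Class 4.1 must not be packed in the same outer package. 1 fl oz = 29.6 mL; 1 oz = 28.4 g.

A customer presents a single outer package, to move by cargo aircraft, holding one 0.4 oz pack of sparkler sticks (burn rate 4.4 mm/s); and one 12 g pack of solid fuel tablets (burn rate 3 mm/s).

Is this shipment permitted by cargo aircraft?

Burn rate 4.4 mm/s meets the Class 4.1 criterion (Flammable Solid), so the sparkler sticks are Class 4.1.
Burn rate 3 mm/s meets the Class 4.1 criterion (Flammable Solid), so the solid fuel tablets are Class 4.1.
Class 4.1 net quantity: (one 0.4 oz pack = 11.36 g) + 12 g = 23.36 g.
That exceeds the Class 4.1 cargo aircraft limit of 20 g.

No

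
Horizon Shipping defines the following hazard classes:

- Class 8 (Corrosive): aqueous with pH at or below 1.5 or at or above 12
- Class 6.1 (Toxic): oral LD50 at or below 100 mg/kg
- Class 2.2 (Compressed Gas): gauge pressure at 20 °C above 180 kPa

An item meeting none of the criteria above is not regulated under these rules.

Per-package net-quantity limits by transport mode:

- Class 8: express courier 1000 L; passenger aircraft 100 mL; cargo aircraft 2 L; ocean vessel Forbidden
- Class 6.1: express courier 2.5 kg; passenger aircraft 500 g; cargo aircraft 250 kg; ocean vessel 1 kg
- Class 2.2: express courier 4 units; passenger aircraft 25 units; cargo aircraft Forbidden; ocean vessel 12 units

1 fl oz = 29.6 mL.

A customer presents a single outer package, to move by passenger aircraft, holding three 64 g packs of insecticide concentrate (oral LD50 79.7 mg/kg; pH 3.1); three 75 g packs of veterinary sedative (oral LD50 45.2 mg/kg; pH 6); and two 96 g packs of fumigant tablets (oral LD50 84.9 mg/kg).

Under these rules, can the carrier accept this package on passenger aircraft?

The insecticide concentrate has oral LD50 79.7 mg/kg, which is ≤ 100 mg/kg, so it is Class 6.1 (Toxic).
With oral LD50 45.2 mg/kg (≤ 100 mg/kg), the veterinary sedative falls in Class 6.1.
Fumigant tablets: oral LD50 84.9 mg/kg ≤ 100 mg/kg → Class 6.1 (Toxic).
Class 6.1 net quantity: (three 64 g packs = 192 g) + (three 75 g packs = 225 g) + (two 96 g packs = 192 g) = 609 g.
That exceeds the Class 6.1 passenger aircraft limit of 500 g.

No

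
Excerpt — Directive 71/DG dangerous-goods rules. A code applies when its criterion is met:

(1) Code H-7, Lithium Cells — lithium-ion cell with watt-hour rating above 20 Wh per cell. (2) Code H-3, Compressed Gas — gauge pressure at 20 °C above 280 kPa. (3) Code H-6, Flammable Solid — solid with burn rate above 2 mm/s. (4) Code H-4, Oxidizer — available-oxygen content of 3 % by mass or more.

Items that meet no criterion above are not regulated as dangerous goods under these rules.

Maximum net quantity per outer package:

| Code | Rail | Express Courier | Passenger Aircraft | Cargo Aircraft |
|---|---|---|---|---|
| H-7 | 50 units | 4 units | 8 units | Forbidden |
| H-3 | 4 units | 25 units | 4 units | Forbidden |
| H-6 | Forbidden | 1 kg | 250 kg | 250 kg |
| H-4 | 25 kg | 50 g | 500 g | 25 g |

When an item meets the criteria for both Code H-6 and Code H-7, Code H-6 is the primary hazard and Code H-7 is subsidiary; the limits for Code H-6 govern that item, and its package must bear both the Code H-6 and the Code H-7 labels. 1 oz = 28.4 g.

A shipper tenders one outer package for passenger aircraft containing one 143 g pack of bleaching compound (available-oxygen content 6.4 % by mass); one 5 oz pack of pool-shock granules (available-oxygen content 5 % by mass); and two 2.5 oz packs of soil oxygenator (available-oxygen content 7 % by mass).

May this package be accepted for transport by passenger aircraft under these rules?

Yes

Bleaching compound: available-oxygen content 6.4 % by mass ≥ 3 % by mass → Code H-4 (Oxidizer).
The pool-shock granules have available-oxygen content 5 % by mass, which is ≥ 3 % by mass, so they are Code H-4 (Oxidizer).
Soil oxygenator: available-oxygen content 7 % by mass ≥ 3 % by mass → Code H-4 (Oxidizer).
Code H-4 net quantity: 143 g + (one 5 oz pack = 142 g) + (two 2.5 oz packs = 142 g) = 427 g.
427 g is within the passenger aircraft limit of 500 g for Code H-4.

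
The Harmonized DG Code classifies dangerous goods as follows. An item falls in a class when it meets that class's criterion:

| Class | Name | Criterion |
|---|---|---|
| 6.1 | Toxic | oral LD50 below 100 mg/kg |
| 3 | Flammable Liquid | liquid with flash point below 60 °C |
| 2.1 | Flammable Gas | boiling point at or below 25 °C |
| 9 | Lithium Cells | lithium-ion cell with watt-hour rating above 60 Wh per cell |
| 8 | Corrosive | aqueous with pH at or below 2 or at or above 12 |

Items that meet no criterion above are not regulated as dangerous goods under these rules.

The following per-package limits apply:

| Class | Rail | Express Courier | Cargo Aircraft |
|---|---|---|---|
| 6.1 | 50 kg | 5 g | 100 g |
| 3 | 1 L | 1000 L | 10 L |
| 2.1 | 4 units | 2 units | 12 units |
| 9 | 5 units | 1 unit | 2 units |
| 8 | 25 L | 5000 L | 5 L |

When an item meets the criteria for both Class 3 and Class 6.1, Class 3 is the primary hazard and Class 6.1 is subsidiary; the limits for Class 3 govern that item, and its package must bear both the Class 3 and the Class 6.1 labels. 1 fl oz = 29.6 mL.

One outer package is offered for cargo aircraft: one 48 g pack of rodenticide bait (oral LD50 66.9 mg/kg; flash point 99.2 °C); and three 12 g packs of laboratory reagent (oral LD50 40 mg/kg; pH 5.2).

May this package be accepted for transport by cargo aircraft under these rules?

With oral LD50 66.9 mg/kg (< 100 mg/kg), the rodenticide bait falls in Class 6.1.
The laboratory reagent has oral LD50 40 mg/kg, which is < 100 mg/kg, so it is Class 6.1 (Toxic).
Class 6.1 net quantity: 48 g + (three 12 g packs = 36 g) = 84 g.
84 g ≤ 100 g (cargo aircraft limit, Class 6.1) — within limit.

Yes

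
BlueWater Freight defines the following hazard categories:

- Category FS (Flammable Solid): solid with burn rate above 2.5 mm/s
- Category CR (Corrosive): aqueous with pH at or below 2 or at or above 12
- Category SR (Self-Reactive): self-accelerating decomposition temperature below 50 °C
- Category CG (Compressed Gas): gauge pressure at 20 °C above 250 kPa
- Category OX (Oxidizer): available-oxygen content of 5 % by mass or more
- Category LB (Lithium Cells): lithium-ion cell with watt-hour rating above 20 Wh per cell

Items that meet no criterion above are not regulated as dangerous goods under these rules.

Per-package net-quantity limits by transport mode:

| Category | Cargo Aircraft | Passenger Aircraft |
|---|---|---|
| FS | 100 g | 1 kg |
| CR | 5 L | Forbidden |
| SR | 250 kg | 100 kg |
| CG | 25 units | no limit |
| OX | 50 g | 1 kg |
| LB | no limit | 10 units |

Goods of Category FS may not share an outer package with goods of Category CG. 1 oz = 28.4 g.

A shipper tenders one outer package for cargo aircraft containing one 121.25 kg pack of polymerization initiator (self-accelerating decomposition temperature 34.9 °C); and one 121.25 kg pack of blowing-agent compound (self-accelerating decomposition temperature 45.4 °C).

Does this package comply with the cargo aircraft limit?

Polymerization initiator: self-accelerating decomposition temperature 34.9 °C < 50 °C → Category SR (Self-Reactive).
With self-accelerating decomposition temperature 45.4 °C (< 50 °C), the blowing-agent compound falls in Category SR.
Category SR net quantity: 121.25 kg + 121.25 kg = 242.5 kg.
That is within the Category SR cargo aircraft limit of 250 kg.

Yes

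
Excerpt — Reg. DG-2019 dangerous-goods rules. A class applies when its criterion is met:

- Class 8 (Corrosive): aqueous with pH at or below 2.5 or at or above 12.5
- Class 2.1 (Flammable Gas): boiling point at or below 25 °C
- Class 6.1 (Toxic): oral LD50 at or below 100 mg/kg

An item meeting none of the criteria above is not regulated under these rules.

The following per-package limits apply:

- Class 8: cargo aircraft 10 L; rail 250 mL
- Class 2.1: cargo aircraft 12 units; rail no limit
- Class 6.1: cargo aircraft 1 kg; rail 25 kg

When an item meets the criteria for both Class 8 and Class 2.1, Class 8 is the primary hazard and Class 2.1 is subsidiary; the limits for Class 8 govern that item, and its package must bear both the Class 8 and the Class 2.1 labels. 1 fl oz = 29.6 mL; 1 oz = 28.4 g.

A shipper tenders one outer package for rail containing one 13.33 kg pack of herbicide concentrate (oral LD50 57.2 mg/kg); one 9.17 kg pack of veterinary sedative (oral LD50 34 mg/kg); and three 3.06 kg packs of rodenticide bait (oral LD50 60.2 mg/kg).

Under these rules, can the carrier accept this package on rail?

The herbicide concentrate has oral LD50 57.2 mg/kg, which is ≤ 100 mg/kg, so it is Class 6.1 (Toxic).
Oral LD50 34 mg/kg meets the Class 6.1 criterion (Toxic), so the veterinary sedative is Class 6.1.
Rodenticide bait: oral LD50 60.2 mg/kg ≤ 100 mg/kg → Class 6.1 (Toxic).
Class 6.1 net quantity: 13.33 kg + 9.17 kg + (three 3.06 kg packs = 9.18 kg) = 31.68 kg.
31.68 kg > 25 kg (rail limit, Class 6.1) — over the limit.

No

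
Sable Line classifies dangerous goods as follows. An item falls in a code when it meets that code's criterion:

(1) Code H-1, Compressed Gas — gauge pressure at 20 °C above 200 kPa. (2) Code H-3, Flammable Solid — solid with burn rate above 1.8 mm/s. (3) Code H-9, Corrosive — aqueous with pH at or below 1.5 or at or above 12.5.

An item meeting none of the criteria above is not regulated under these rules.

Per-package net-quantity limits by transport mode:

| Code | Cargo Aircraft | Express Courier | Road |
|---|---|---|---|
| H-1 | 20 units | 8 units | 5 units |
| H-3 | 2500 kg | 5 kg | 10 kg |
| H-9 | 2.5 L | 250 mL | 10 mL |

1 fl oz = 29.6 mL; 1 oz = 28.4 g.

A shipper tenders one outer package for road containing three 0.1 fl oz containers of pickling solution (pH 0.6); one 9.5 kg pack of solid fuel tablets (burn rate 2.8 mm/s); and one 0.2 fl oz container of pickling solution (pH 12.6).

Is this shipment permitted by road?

The pickling solution has pH 0.6, which is ≤ 1.5, so it is Code H-9 (Corrosive).
Burn rate 2.8 mm/s meets the Code H-3 criterion (Flammable Solid), so the solid fuel tablets are Code H-3.
The pickling solution has pH 12.6, which is ≥ 12.5, so it is Code H-9 (Corrosive).
Code H-3 quantity: 9.5 kg.
9.5 kg is within the road limit of 10 kg for Code H-3.
Code H-9 net quantity: (three 0.1 fl oz containers = 8.88 mL) + (one 0.2 fl oz container = 5.92 mL) = 14.8 mL.
That exceeds the Code H-9 road limit of 10 mL.

No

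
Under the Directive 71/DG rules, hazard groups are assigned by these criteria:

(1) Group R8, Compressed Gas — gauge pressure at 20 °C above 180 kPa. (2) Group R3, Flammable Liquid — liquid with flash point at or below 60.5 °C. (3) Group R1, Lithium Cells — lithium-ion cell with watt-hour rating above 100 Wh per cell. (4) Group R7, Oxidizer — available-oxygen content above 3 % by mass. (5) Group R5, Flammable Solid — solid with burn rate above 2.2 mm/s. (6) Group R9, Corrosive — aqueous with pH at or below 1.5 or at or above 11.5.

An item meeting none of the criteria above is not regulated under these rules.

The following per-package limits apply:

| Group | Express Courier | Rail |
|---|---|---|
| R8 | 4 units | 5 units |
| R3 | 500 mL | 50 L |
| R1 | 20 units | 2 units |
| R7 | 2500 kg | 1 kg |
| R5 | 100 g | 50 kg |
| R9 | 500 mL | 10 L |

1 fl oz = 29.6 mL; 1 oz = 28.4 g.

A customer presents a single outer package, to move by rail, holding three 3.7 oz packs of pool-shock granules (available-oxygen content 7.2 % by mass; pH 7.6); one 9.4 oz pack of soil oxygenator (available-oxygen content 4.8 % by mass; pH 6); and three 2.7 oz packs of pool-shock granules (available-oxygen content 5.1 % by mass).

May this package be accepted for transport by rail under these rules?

The pool-shock granules have available-oxygen content 7.2 % by mass, which is > 3 % by mass, so they are Group R7 (Oxidizer).
Available-oxygen content 4.8 % by mass meets the Group R7 criterion (Oxidizer), so the soil oxygenator is Group R7.
The pool-shock granules have available-oxygen content 5.1 % by mass, which is > 3 % by mass, so they are Group R7 (Oxidizer).
Group R7 net quantity: (three 3.7 oz packs = 315.24 g) + (one 9.4 oz pack = 266.96 g) + (three 2.7 oz packs = 230.04 g) = 812.24 g.
812.24 g ≤ 1 kg (rail limit, Group R7) — within limit.

Yes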